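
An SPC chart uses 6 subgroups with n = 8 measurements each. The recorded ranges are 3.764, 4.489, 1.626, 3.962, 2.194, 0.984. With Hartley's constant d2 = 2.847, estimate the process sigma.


R_bar = (3.764 + 4.489 + 1.626 + 3.962 + 2.194 + 0.984) / 6
R_bar = 17.019 / 6 = 2.8365
sigma_hat = R_bar / d2 = 2.8365 / 2.847 = 0.9963

0.9963


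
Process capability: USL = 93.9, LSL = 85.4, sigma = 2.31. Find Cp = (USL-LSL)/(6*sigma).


Cp = (USL - LSL) / (6 * sigma)
= (93.9 - 85.4) / (6 * 2.31)
= 8.5000 / 13.8600
= 0.6133

0.6133


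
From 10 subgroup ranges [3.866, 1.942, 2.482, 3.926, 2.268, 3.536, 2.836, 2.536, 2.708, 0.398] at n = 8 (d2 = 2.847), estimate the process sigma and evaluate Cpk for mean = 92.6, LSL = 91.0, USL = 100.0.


R_bar = (3.866 + 1.942 + 2.482 + 3.926 + 2.268 + 3.536 + 2.836 + 2.536 + 2.708 + 0.398) / 10 = 2.6498
sigma = R_bar / d2 = 2.6498 / 2.847 = 0.93073411
Cp = (USL - LSL)/(6*sigma) = (100.0 - 91.0)/(6*0.93073411) = 1.6116
Cpu = (100.0 - 92.6)/(3*0.93073411) = 2.6502
Cpl = (92.6 - 91.0)/(3*0.93073411) = 0.5730
Cpk = min(Cpu, Cpl) = 0.5730

0.5730


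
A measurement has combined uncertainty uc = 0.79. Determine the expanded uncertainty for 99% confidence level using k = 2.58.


U = k * uc
U = 2.58 * 0.79
U = 2.0382

2.0382


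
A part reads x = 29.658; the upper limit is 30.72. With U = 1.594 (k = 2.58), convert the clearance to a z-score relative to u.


u = U / k = 1.594 / 2.58 = 0.61782946
margin = |USL - x| = |30.72 - 29.658| = 1.062
z = margin / u = 1.062 / 0.61782946
z = 1.7189

1.7189


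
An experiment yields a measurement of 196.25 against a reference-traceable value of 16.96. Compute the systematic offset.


Systematic error = measured - true
= 196.25 - 16.96
= 179.2900

179.2900


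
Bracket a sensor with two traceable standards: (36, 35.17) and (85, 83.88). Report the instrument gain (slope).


slope = (y2 - y1) / (x2 - x1)
= (83.88 - 35.17) / (85 - 36)
= 48.7100 / 49
= 0.9941

0.9941


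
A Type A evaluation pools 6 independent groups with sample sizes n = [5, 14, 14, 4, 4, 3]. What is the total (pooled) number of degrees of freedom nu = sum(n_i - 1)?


nu = sum_i (n_i - 1)
nu = ((5 - 1) + (14 - 1) + (14 - 1) + (4 - 1) + (4 - 1) + (3 - 1))
nu = 4 + 13 + 13 + 3 + 3 + 2
nu = 38

38


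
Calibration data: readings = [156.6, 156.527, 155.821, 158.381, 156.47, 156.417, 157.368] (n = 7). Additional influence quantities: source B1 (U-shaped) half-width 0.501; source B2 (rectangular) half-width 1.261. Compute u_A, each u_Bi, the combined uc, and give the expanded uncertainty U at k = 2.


mean = (156.6 + 156.527 + 155.821 + 158.381 + 156.47 + 156.417 + 157.368) / 7 = 156.7977143
s = sqrt(sum((x - mean)^2)/(n-1)) = 0.83173588
u_A = s / sqrt(n) = 0.83173588 / sqrt(7) = 0.31436661
u_B1 = 0.501 / sqrt(2) = 0.3542605
u_B2 = 1.261 / sqrt(3) = 0.72803869
uc = sqrt(0.31436661^2 + 0.3542605^2 + 0.72803869^2) = 0.86854315
U = k * uc = 2 * 0.86854315
U = 1.7371

1.7371


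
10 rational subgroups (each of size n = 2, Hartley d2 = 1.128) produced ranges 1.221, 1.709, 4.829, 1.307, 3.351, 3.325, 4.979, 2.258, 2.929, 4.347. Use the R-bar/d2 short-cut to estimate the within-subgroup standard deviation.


R_bar = (1.221 + 1.709 + 4.829 + 1.307 + 3.351 + 3.325 + 4.979 + 2.258 + 2.929 + 4.347) / 10
R_bar = 30.255 / 10 = 3.0255
sigma_hat = R_bar / d2 = 3.0255 / 1.128 = 2.6822

2.6822


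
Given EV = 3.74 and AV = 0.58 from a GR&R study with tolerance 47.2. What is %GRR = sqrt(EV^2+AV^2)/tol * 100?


GRR = sqrt(EV^2 + AV^2) = sqrt(3.74^2 + 0.58^2) = 3.7847061
%GRR = GRR / tol * 100 = 3.7847061 / 47.2 * 100
%GRR = 8.0184

8.0184


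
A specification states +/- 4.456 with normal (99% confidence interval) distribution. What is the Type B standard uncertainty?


u_B = half_width / 2.576
u_B = 4.456 / 2.576
u_B = 1.7298

1.7298


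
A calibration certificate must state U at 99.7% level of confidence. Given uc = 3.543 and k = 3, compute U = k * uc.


U = k * uc
U = 3 * 3.543
U = 10.6290

10.6290


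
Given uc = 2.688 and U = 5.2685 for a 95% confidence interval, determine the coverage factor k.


k = U / uc
k = 5.2685 / 2.688
k = 1.96

1.96


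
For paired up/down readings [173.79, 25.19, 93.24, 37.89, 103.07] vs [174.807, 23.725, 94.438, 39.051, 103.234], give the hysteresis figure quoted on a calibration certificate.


|173.79 - 174.807| = 1.0170
|25.19 - 23.725| = 1.4650
|93.24 - 94.438| = 1.1980
|37.89 - 39.051| = 1.1610
|103.07 - 103.234| = 0.1640
hysteresis = max(diffs) = 1.4650

1.4650


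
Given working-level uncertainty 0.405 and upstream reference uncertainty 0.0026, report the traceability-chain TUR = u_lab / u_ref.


TUR = u_lab / u_ref
= 0.405 / 0.0026
= 155.7692

155.7692


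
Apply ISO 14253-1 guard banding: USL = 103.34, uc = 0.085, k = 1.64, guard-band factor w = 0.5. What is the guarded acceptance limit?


U = k * uc = 1.64 * 0.085 = 0.1394
guard band g = w * U = 0.5 * 0.1394 = 0.0697
AL = USL - g = 103.34 - 0.0697
AL = 103.2703

103.2703


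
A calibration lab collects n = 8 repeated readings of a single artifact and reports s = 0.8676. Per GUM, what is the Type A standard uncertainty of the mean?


u_A = s / sqrt(n)
u_A = 0.8676 / sqrt(8)
u_A = 0.8676 / 2.8284271
u_A = 0.3067

0.3067


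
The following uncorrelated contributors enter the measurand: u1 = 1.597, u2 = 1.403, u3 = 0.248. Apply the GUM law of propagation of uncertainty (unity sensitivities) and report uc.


uc = sqrt(1.597^2 + 1.403^2 + 0.248^2)
uc = sqrt(4.580322)
uc = 2.1402

2.1402


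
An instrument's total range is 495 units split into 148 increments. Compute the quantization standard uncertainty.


resolution = range / divisions
resolution = 495 / 148 = 3.3445946
u_res = resolution / (2*sqrt(3))
u_res = 3.3445946 / 3.4641016
u_res = 0.9655

0.9655


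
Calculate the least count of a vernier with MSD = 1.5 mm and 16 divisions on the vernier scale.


LC = MSD / n_div
= 1.5 / 16
= 0.0938

0.0938


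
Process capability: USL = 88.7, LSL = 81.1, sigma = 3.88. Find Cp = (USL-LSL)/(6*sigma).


Cp = (USL - LSL) / (6 * sigma)
= (88.7 - 81.1) / (6 * 3.88)
= 7.6000 / 23.2800
= 0.3265

0.3265


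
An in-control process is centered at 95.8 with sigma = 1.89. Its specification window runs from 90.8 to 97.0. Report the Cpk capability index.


Cpu = (USL - mean) / (3*sigma) = (97.0 - 95.8) / (3*1.89) = 0.2116
Cpl = (mean - LSL) / (3*sigma) = (95.8 - 90.8) / (3*1.89) = 0.8818
Cpk = min(Cpu, Cpl) = 0.2116

0.2116


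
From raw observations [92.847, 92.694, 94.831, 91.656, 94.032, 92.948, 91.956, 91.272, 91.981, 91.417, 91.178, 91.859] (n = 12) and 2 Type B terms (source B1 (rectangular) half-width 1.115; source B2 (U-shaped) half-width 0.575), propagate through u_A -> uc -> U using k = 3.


mean = (92.847 + 92.694 + 94.831 + 91.656 + 94.032 + 92.948 + 91.956 + 91.272 + 91.981 + 91.417 + 91.178 + 91.859) / 12 = 92.38925
s = sqrt(sum((x - mean)^2)/(n-1)) = 1.1325441
u_A = s / sqrt(n) = 1.1325441 / sqrt(12) = 0.32693732
u_B1 = 1.115 / sqrt(3) = 0.64374555
u_B2 = 0.575 / sqrt(2) = 0.4065864
uc = sqrt(0.32693732^2 + 0.64374555^2 + 0.4065864^2) = 0.82861864
U = k * uc = 3 * 0.82861864
U = 2.4859

2.4859


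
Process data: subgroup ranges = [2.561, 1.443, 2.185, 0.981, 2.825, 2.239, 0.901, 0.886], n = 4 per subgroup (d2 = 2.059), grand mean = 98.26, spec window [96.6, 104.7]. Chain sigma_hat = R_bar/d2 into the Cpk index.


R_bar = (2.561 + 1.443 + 2.185 + 0.981 + 2.825 + 2.239 + 0.901 + 0.886) / 8 = 1.752625
sigma = R_bar / d2 = 1.752625 / 2.059 = 0.85120204
Cp = (USL - LSL)/(6*sigma) = (104.7 - 96.6)/(6*0.85120204) = 1.5860
Cpu = (104.7 - 98.26)/(3*0.85120204) = 2.5219
Cpl = (98.26 - 96.6)/(3*0.85120204) = 0.6501
Cpk = min(Cpu, Cpl) = 0.6501

0.6501


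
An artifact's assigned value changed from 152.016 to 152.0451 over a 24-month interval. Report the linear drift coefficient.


rate = (v2 - v1) / months
= (152.0451 - 152.016) / 24
= 0.0291 / 24
= 0.0012

0.0012


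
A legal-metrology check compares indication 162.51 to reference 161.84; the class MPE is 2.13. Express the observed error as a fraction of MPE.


e = indication - reference = 162.51 - 161.84 = 0.6700
|e| = 0.6700
ratio = |e| / MPE = 0.6700 / 2.13
ratio = 0.3146

0.3146


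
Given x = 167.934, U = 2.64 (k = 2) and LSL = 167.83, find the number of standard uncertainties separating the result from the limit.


u = U / k = 2.64 / 2 = 1.32
margin = |LSL - x| = |167.83 - 167.934| = 0.104
z = margin / u = 0.104 / 1.32
z = 0.0788

0.0788


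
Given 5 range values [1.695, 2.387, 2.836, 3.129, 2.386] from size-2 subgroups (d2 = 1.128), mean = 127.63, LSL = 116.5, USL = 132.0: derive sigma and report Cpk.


R_bar = (1.695 + 2.387 + 2.836 + 3.129 + 2.386) / 5 = 2.4866
sigma = R_bar / d2 = 2.4866 / 1.128 = 2.2044326
Cp = (USL - LSL)/(6*sigma) = (132.0 - 116.5)/(6*2.2044326) = 1.1719
Cpu = (132.0 - 127.63)/(3*2.2044326) = 0.6608
Cpl = (127.63 - 116.5)/(3*2.2044326) = 1.6830
Cpk = min(Cpu, Cpl) = 0.6608

0.6608


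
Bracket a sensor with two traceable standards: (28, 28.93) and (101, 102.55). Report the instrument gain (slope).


slope = (y2 - y1) / (x2 - x1)
= (102.55 - 28.93) / (101 - 28)
= 73.6200 / 73
= 1.0085

1.0085


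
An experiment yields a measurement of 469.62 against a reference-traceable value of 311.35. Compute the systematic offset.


Systematic error = measured - true
= 469.62 - 311.35
= 158.2700

158.2700


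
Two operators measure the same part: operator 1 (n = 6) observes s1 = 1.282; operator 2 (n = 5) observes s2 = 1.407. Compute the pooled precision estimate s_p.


s_p = sqrt(((n1-1)*s1^2 + (n2-1)*s2^2) / (n1+n2-2))
numerator = (6-1)*1.282^2 + (5-1)*1.407^2 = 8.21762 + 7.918596 = 16.136216
denominator = 6 + 5 - 2 = 9
s_p^2 = 16.136216 / 9 = 1.7929129
s_p = sqrt(1.7929129) = 1.3390

1.3390


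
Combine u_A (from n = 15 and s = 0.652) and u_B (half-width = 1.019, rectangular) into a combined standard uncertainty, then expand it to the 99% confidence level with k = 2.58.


u_A = s / sqrt(n) = 0.652 / sqrt(15) = 0.16834568
u_B = half_width / sqrt(3) = 1.019 / sqrt(3) = 0.58831992
uc = sqrt(u_A^2 + u_B^2) = sqrt(0.16834568^2 + 0.58831992^2) = 0.61193186
U = k * uc = 2.58 * 0.61193186
U = 1.5788

1.5788


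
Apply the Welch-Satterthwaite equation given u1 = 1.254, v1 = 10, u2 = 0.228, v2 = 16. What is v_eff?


uc = sqrt(u1^2 + u2^2) = sqrt(1.254^2 + 0.228^2) = 1.2745587
v_eff = uc^4 / (u1^4/v1 + u2^4/v2)
= 1.2745587^4 / (1.254^4/10 + 0.228^4/16)
= 2.6389999 / 0.24744955
v_eff = 10.6648

10.6648


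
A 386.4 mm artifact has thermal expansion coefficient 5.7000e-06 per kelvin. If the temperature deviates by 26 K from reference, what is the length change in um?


dL = L * alpha * dT
= 386.4 * 5.7000e-06 * 26
= 0.0572645 mm
dL_um = 0.0572645 * 1000 = 57.2645 um

57.2645


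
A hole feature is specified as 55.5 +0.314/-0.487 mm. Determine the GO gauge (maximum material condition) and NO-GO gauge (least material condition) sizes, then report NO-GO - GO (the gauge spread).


GO = nominal - lower_tol (smallest hole = maximum material condition)
GO = 55.5 - 0.487 = 55.013
NO-GO = nominal + upper_tol (largest hole = least material condition)
NO-GO = 55.5 + 0.314 = 55.814
spread = NO-GO - GO = 55.814 - 55.013 = 0.8010

0.8010


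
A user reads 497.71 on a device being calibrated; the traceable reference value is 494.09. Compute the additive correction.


Correction = standard - reading
= 494.09 - 497.71
= -3.6200

-3.6200


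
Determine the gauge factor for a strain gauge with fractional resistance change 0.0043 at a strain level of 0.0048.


GF = (dR/R) / epsilon
= 0.0043 / 0.0048
= 0.8958

0.8958


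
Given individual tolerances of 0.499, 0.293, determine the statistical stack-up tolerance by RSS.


RSS = sqrt(0.499^2 + 0.293^2)
= sqrt(0.33485)
= 0.5787

0.5787


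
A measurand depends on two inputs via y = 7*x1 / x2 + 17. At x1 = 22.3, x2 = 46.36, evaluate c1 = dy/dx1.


y = 7*x1 / x2 + 17
dy/dx1 = 7/x2
Evaluate at x2 = 46.36: c1 = 7 / 46.36
c1 = 0.1510

0.1510


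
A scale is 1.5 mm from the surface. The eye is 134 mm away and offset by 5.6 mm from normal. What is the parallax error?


error = h * offset / d
= 1.5 * 5.6 / 134
= 0.0627

0.0627


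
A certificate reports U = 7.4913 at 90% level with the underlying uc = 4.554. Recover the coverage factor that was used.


k = U / uc
k = 7.4913 / 4.554
k = 1.645

1.645


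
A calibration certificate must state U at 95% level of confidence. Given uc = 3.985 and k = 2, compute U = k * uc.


U = k * uc
U = 2 * 3.985
U = 7.9700

7.9700


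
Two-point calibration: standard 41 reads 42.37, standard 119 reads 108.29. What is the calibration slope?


slope = (y2 - y1) / (x2 - x1)
= (108.29 - 42.37) / (119 - 41)
= 65.9200 / 78
= 0.8451

0.8451


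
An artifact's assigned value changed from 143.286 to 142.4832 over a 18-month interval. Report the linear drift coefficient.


rate = (v2 - v1) / months
= (142.4832 - 143.286) / 18
= -0.8028 / 18
= -0.0446

-0.0446


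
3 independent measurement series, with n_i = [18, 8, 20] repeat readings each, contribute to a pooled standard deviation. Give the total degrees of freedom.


nu = sum_i (n_i - 1)
nu = ((18 - 1) + (8 - 1) + (20 - 1))
nu = 17 + 7 + 19
nu = 43

43


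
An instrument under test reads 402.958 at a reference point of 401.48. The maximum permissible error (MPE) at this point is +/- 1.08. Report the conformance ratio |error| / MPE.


e = indication - reference = 402.958 - 401.48 = 1.4780
|e| = 1.4780
ratio = |e| / MPE = 1.4780 / 1.08
ratio = 1.3685

1.3685


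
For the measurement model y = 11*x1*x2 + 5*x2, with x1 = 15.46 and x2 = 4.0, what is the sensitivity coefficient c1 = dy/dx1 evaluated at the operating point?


y = 11*x1*x2 + 5*x2
dy/dx1 = 11*x2
Evaluate at x2 = 4.0: c1 = 11 * 4.0
c1 = 44.0000

44.0000


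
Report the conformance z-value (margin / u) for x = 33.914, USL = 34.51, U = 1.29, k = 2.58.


u = U / k = 1.29 / 2.58 = 0.5
margin = |USL - x| = |34.51 - 33.914| = 0.596
z = margin / u = 0.596 / 0.5
z = 1.1920

1.1920


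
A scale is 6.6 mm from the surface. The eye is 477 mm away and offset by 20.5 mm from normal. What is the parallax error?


error = h * offset / d
= 6.6 * 20.5 / 477
= 0.2836

0.2836


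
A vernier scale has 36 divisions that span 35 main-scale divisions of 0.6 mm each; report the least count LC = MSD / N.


LC = MSD / n_div
= 0.6 / 36
= 0.0167

0.0167


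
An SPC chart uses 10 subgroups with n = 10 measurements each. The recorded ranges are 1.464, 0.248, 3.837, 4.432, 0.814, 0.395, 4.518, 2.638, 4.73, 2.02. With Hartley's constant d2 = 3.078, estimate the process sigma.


R_bar = (1.464 + 0.248 + 3.837 + 4.432 + 0.814 + 0.395 + 4.518 + 2.638 + 4.73 + 2.02) / 10
R_bar = 25.096 / 10 = 2.5096
sigma_hat = R_bar / d2 = 2.5096 / 3.078 = 0.8153

0.8153


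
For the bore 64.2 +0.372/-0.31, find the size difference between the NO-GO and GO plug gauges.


GO = nominal - lower_tol (smallest hole = maximum material condition)
GO = 64.2 - 0.31 = 63.89
NO-GO = nominal + upper_tol (largest hole = least material condition)
NO-GO = 64.2 + 0.372 = 64.572
spread = NO-GO - GO = 64.572 - 63.89 = 0.6820

0.6820


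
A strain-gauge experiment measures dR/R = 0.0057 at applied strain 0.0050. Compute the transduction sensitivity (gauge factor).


GF = (dR/R) / epsilon
= 0.0057 / 0.0050
= 1.1400

1.1400


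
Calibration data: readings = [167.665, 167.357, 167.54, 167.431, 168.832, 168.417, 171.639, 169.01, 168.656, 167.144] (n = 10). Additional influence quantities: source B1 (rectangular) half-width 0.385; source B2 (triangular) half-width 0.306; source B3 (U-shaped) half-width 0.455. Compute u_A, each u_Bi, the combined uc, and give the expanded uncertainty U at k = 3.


mean = (167.665 + 167.357 + 167.54 + 167.431 + 168.832 + 168.417 + 171.639 + 169.01 + 168.656 + 167.144) / 10 = 168.3691
s = sqrt(sum((x - mean)^2)/(n-1)) = 1.3329288
u_A = s / sqrt(n) = 1.3329288 / sqrt(10) = 0.4215091
u_B1 = 0.385 / sqrt(3) = 0.22227985
u_B2 = 0.306 / sqrt(6) = 0.12492398
u_B3 = 0.455 / sqrt(2) = 0.32173359
uc = sqrt(0.4215091^2 + 0.22227985^2 + 0.12492398^2 + 0.32173359^2) = 0.58838487
U = k * uc = 3 * 0.58838487
U = 1.7652

1.7652


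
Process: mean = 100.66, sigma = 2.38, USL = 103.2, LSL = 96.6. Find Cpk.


Cpu = (USL - mean) / (3*sigma) = (103.2 - 100.66) / (3*2.38) = 0.3557
Cpl = (mean - LSL) / (3*sigma) = (100.66 - 96.6) / (3*2.38) = 0.5686
Cpk = min(Cpu, Cpl) = 0.3557

0.3557


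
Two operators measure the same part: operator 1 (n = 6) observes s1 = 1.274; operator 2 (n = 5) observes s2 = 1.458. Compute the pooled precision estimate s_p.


s_p = sqrt(((n1-1)*s1^2 + (n2-1)*s2^2) / (n1+n2-2))
numerator = (6-1)*1.274^2 + (5-1)*1.458^2 = 8.11538 + 8.503056 = 16.618436
denominator = 6 + 5 - 2 = 9
s_p^2 = 16.618436 / 9 = 1.8464929
s_p = sqrt(1.8464929) = 1.3589

1.3589


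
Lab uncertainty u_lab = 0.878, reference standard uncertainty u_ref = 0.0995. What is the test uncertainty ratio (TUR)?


TUR = u_lab / u_ref
= 0.878 / 0.0995
= 8.8241

8.8241


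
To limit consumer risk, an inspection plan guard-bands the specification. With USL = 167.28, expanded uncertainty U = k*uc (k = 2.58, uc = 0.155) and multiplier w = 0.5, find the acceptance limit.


U = k * uc = 2.58 * 0.155 = 0.3999
guard band g = w * U = 0.5 * 0.3999 = 0.19995
AL = USL - g = 167.28 - 0.19995
AL = 167.0800

167.0800


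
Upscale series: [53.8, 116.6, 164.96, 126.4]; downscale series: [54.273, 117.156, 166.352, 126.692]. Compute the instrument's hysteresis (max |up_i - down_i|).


|53.8 - 54.273| = 0.4730
|116.6 - 117.156| = 0.5560
|164.96 - 166.352| = 1.3920
|126.4 - 126.692| = 0.2920
hysteresis = max(diffs) = 1.3920

1.3920


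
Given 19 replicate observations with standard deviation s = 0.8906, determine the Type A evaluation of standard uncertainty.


u_A = s / sqrt(n)
u_A = 0.8906 / sqrt(19)
u_A = 0.8906 / 4.3588989
u_A = 0.2043

0.2043


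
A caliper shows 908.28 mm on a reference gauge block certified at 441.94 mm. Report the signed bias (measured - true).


Systematic error = measured - true
= 908.28 - 441.94
= 466.3400

466.3400


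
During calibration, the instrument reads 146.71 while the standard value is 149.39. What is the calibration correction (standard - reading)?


Correction = standard - reading
= 149.39 - 146.71
= 2.6800

2.6800


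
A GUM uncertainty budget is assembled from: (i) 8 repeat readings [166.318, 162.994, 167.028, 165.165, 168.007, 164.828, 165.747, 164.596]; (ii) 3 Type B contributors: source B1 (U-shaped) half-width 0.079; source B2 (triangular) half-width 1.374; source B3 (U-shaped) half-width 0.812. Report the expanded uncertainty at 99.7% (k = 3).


mean = (166.318 + 162.994 + 167.028 + 165.165 + 168.007 + 164.828 + 165.747 + 164.596) / 8 = 165.585375
s = sqrt(sum((x - mean)^2)/(n-1)) = 1.5562187
u_A = s / sqrt(n) = 1.5562187 / sqrt(8) = 0.5502064
u_B1 = 0.079 / sqrt(2) = 0.055861436
u_B2 = 1.374 / sqrt(6) = 0.56093315
u_B3 = 0.812 / sqrt(2) = 0.57417071
uc = sqrt(0.5502064^2 + 0.055861436^2 + 0.56093315^2 + 0.57417071^2) = 0.97476437
U = k * uc = 3 * 0.97476437
U = 2.9243

2.9243


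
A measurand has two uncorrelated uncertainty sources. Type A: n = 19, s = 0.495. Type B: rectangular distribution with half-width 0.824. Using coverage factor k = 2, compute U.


u_A = s / sqrt(n) = 0.495 / sqrt(19) = 0.11356079
u_B = half_width / sqrt(3) = 0.824 / sqrt(3) = 0.47573662
uc = sqrt(u_A^2 + u_B^2) = sqrt(0.11356079^2 + 0.47573662^2) = 0.48910263
U = k * uc = 2 * 0.48910263
U = 0.9782

0.9782


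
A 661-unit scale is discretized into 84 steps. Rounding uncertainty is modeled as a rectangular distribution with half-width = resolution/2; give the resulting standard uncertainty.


resolution = range / divisions
resolution = 661 / 84 = 7.8690476
u_res = resolution / (2*sqrt(3))
u_res = 7.8690476 / 3.4641016
u_res = 2.2716

2.2716


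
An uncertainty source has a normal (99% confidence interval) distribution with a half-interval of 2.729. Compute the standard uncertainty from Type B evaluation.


u_B = half_width / 2.576
u_B = 2.729 / 2.576
u_B = 1.0594

1.0594


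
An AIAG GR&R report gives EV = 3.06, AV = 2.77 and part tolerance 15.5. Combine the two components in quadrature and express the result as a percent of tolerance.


GRR = sqrt(EV^2 + AV^2) = sqrt(3.06^2 + 2.77^2) = 4.1275295
%GRR = GRR / tol * 100 = 4.1275295 / 15.5 * 100
%GRR = 26.6292

26.6292


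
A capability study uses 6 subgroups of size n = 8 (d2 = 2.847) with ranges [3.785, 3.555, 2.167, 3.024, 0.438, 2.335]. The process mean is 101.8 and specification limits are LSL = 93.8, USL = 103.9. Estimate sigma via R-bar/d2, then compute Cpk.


R_bar = (3.785 + 3.555 + 2.167 + 3.024 + 0.438 + 2.335) / 6 = 2.5506667
sigma = R_bar / d2 = 2.5506667 / 2.847 = 0.89591384
Cp = (USL - LSL)/(6*sigma) = (103.9 - 93.8)/(6*0.89591384) = 1.8789
Cpu = (103.9 - 101.8)/(3*0.89591384) = 0.7813
Cpl = (101.8 - 93.8)/(3*0.89591384) = 2.9765
Cpk = min(Cpu, Cpl) = 0.7813

0.7813


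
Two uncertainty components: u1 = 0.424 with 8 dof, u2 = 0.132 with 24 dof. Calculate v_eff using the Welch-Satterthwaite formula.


uc = sqrt(u1^2 + u2^2) = sqrt(0.424^2 + 0.132^2) = 0.44407207
v_eff = uc^4 / (u1^4/v1 + u2^4/v2)
= 0.44407207^4 / (0.424^4/8 + 0.132^4/24)
= 0.038887841 / 0.0040525761
v_eff = 9.5958

9.5958


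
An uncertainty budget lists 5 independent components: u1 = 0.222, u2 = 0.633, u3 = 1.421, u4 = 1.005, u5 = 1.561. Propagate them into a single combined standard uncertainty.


uc = sqrt(0.222^2 + 0.633^2 + 1.421^2 + 1.005^2 + 1.561^2)
uc = sqrt(5.91596)
uc = 2.4323

2.4323


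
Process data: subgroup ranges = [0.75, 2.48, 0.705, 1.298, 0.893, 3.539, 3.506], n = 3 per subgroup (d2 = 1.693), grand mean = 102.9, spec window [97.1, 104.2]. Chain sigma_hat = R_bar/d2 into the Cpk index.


R_bar = (0.75 + 2.48 + 0.705 + 1.298 + 0.893 + 3.539 + 3.506) / 7 = 1.8815714
sigma = R_bar / d2 = 1.8815714 / 1.693 = 1.111383
Cp = (USL - LSL)/(6*sigma) = (104.2 - 97.1)/(6*1.111383) = 1.0647
Cpu = (104.2 - 102.9)/(3*1.111383) = 0.3899
Cpl = (102.9 - 97.1)/(3*1.111383) = 1.7396
Cpk = min(Cpu, Cpl) = 0.3899

0.3899


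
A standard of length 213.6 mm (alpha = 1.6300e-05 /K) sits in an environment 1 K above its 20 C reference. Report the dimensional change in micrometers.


dL = L * alpha * dT
= 213.6 * 1.6300e-05 * 1
= 0.0034817 mm
dL_um = 0.0034817 * 1000 = 3.4817 um

3.4817


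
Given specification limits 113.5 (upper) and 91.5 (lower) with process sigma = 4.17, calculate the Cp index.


Cp = (USL - LSL) / (6 * sigma)
= (113.5 - 91.5) / (6 * 4.17)
= 22.0000 / 25.0200
= 0.8793

0.8793


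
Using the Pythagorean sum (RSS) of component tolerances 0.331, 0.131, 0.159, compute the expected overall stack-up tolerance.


RSS = sqrt(0.331^2 + 0.131^2 + 0.159^2)
= sqrt(0.152003)
= 0.3899

0.3899


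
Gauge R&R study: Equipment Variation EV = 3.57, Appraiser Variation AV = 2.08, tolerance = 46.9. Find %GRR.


GRR = sqrt(EV^2 + AV^2) = sqrt(3.57^2 + 2.08^2) = 4.131743
%GRR = GRR / tol * 100 = 4.131743 / 46.9 * 100
%GRR = 8.8097

8.8097


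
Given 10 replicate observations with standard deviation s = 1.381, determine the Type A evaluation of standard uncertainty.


u_A = s / sqrt(n)
u_A = 1.381 / sqrt(10)
u_A = 1.381 / 3.1622777
u_A = 0.4367

0.4367


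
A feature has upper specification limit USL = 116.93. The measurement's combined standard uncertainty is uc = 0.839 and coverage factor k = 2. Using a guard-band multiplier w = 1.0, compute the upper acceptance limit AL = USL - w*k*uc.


U = k * uc = 2 * 0.839 = 1.678
guard band g = w * U = 1.0 * 1.678 = 1.678
AL = USL - g = 116.93 - 1.678
AL = 115.2520

115.2520


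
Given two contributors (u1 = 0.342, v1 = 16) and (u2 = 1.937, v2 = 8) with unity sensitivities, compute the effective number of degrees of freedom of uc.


uc = sqrt(u1^2 + u2^2) = sqrt(0.342^2 + 1.937^2) = 1.9669603
v_eff = uc^4 / (u1^4/v1 + u2^4/v2)
= 1.9669603^4 / (0.342^4/16 + 1.937^4/8)
= 14.968641 / 1.760514
v_eff = 8.5024

8.5024


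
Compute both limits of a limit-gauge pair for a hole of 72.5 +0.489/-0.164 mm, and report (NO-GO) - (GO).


GO = nominal - lower_tol (smallest hole = maximum material condition)
GO = 72.5 - 0.164 = 72.336
NO-GO = nominal + upper_tol (largest hole = least material condition)
NO-GO = 72.5 + 0.489 = 72.989
spread = NO-GO - GO = 72.989 - 72.336 = 0.6530

0.6530


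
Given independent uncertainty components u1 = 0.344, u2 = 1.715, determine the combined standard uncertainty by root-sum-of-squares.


uc = sqrt(0.344^2 + 1.715^2)
uc = sqrt(3.059561)
uc = 1.7492

1.7492


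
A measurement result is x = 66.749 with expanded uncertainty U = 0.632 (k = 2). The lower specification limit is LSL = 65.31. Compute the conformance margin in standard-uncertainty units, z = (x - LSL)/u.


u = U / k = 0.632 / 2 = 0.316
margin = |LSL - x| = |65.31 - 66.749| = 1.439
z = margin / u = 1.439 / 0.316
z = 4.5538

4.5538


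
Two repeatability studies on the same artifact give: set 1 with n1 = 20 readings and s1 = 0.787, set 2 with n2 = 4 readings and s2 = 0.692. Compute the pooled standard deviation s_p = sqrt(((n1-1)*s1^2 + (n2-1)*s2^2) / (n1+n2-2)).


s_p = sqrt(((n1-1)*s1^2 + (n2-1)*s2^2) / (n1+n2-2))
numerator = (20-1)*0.787^2 + (4-1)*0.692^2 = 11.768011 + 1.436592 = 13.204603
denominator = 20 + 4 - 2 = 22
s_p^2 = 13.204603 / 22 = 0.60020923
s_p = sqrt(0.60020923) = 0.7747

0.7747


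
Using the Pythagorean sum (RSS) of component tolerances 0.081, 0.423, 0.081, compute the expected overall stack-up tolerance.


RSS = sqrt(0.081^2 + 0.423^2 + 0.081^2)
= sqrt(0.192051)
= 0.4382

0.4382


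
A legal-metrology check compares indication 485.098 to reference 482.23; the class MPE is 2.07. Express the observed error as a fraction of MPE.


e = indication - reference = 485.098 - 482.23 = 2.8680
|e| = 2.8680
ratio = |e| / MPE = 2.8680 / 2.07
ratio = 1.3855

1.3855


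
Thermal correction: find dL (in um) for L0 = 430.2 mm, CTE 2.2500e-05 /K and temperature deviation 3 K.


dL = L * alpha * dT
= 430.2 * 2.2500e-05 * 3
= 0.0290385 mm
dL_um = 0.0290385 * 1000 = 29.0385 um

29.0385


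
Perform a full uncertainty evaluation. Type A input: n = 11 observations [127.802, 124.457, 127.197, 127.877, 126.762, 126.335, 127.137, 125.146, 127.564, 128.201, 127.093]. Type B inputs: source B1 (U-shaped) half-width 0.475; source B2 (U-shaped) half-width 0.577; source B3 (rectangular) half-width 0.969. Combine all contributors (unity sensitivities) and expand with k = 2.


mean = (127.802 + 124.457 + 127.197 + 127.877 + 126.762 + 126.335 + 127.137 + 125.146 + 127.564 + 128.201 + 127.093) / 11 = 126.8700909
s = sqrt(sum((x - mean)^2)/(n-1)) = 1.1600194
u_A = s / sqrt(n) = 1.1600194 / sqrt(11) = 0.34975901
u_B1 = 0.475 / sqrt(2) = 0.33587572
u_B2 = 0.577 / sqrt(2) = 0.40800061
u_B3 = 0.969 / sqrt(3) = 0.55945241
uc = sqrt(0.34975901^2 + 0.33587572^2 + 0.40800061^2 + 0.55945241^2) = 0.84533742
U = k * uc = 2 * 0.84533742
U = 1.6907

1.6907


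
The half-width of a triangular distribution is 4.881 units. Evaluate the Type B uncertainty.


u_B = half_width / sqrt(6)
u_B = 4.881 / 2.4494897
u_B = 1.9927

1.9927


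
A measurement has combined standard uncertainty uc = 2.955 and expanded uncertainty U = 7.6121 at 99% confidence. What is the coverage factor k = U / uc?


k = U / uc
k = 7.6121 / 2.955
k = 2.576

2.576


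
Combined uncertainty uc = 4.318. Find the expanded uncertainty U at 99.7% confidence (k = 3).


U = k * uc
U = 3 * 4.318
U = 12.9540

12.9540


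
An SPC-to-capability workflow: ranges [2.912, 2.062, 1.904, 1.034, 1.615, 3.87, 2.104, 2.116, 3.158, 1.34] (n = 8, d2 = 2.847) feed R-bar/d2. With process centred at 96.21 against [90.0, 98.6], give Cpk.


R_bar = (2.912 + 2.062 + 1.904 + 1.034 + 1.615 + 3.87 + 2.104 + 2.116 + 3.158 + 1.34) / 10 = 2.2115
sigma = R_bar / d2 = 2.2115 / 2.847 = 0.77678258
Cp = (USL - LSL)/(6*sigma) = (98.6 - 90.0)/(6*0.77678258) = 1.8452
Cpu = (98.6 - 96.21)/(3*0.77678258) = 1.0256
Cpl = (96.21 - 90.0)/(3*0.77678258) = 2.6648
Cpk = min(Cpu, Cpl) = 1.0256

1.0256


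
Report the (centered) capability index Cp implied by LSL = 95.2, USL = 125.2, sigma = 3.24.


Cp = (USL - LSL) / (6 * sigma)
= (125.2 - 95.2) / (6 * 3.24)
= 30.0000 / 19.4400
= 1.5432

1.5432


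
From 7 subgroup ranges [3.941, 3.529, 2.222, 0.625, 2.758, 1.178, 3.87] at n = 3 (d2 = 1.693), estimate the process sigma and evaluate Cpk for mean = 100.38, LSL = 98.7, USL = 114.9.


R_bar = (3.941 + 3.529 + 2.222 + 0.625 + 2.758 + 1.178 + 3.87) / 7 = 2.589
sigma = R_bar / d2 = 2.589 / 1.693 = 1.529238
Cp = (USL - LSL)/(6*sigma) = (114.9 - 98.7)/(6*1.529238) = 1.7656
Cpu = (114.9 - 100.38)/(3*1.529238) = 3.1650
Cpl = (100.38 - 98.7)/(3*1.529238) = 0.3662
Cpk = min(Cpu, Cpl) = 0.3662

0.3662


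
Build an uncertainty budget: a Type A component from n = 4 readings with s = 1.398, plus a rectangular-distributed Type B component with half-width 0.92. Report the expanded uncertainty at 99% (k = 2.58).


u_A = s / sqrt(n) = 1.398 / sqrt(4) = 0.699
u_B = half_width / sqrt(3) = 0.92 / sqrt(3) = 0.53116225
uc = sqrt(u_A^2 + u_B^2) = sqrt(0.699^2 + 0.53116225^2) = 0.87791477
U = k * uc = 2.58 * 0.87791477
U = 2.2650

2.2650


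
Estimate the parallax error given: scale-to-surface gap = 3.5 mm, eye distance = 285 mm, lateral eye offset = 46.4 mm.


error = h * offset / d
= 3.5 * 46.4 / 285
= 0.5698

0.5698


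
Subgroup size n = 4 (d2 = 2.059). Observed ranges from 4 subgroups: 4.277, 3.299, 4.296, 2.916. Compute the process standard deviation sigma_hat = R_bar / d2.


R_bar = (4.277 + 3.299 + 4.296 + 2.916) / 4
R_bar = 14.788 / 4 = 3.697
sigma_hat = R_bar / d2 = 3.697 / 2.059 = 1.7955

1.7955


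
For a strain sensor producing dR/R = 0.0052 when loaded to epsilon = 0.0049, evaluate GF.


GF = (dR/R) / epsilon
= 0.0052 / 0.0049
= 1.0612

1.0612


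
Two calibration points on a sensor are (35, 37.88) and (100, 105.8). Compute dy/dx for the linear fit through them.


slope = (y2 - y1) / (x2 - x1)
= (105.8 - 37.88) / (100 - 35)
= 67.9200 / 65
= 1.0449

1.0449


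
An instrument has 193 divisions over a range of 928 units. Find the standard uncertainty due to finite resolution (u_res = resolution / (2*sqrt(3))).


resolution = range / divisions
resolution = 928 / 193 = 4.8082902
u_res = resolution / (2*sqrt(3))
u_res = 4.8082902 / 3.4641016
u_res = 1.3880

1.3880


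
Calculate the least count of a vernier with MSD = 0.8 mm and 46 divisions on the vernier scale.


LC = MSD / n_div
= 0.8 / 46
= 0.0174

0.0174


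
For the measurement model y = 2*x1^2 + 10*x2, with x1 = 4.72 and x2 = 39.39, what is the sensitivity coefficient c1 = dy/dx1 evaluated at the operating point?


y = 2*x1^2 + 10*x2
dy/dx1 = 2*2*x1
Evaluate at x1 = 4.72: c1 = 4 * 4.72
c1 = 18.8800

18.8800


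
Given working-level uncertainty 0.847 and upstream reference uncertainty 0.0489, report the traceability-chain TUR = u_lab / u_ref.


TUR = u_lab / u_ref
= 0.847 / 0.0489
= 17.3211

17.3211


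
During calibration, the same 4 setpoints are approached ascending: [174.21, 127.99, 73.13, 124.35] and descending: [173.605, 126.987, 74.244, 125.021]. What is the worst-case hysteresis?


|174.21 - 173.605| = 0.6050
|127.99 - 126.987| = 1.0030
|73.13 - 74.244| = 1.1140
|124.35 - 125.021| = 0.6710
hysteresis = max(diffs) = 1.1140

1.1140


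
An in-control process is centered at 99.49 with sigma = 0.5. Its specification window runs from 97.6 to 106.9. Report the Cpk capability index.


Cpu = (USL - mean) / (3*sigma) = (106.9 - 99.49) / (3*0.5) = 4.9400
Cpl = (mean - LSL) / (3*sigma) = (99.49 - 97.6) / (3*0.5) = 1.2600
Cpk = min(Cpu, Cpl) = 1.2600

1.2600


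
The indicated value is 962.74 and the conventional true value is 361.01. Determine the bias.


Systematic error = measured - true
= 962.74 - 361.01
= 601.7300

601.7300


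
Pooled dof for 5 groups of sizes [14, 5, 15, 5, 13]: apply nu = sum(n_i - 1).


nu = sum_i (n_i - 1)
nu = ((14 - 1) + (5 - 1) + (15 - 1) + (5 - 1) + (13 - 1))
nu = 13 + 4 + 14 + 4 + 12
nu = 47

47


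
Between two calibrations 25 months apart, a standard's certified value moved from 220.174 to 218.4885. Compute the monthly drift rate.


rate = (v2 - v1) / months
= (218.4885 - 220.174) / 25
= -1.6855 / 25
= -0.0674

-0.0674


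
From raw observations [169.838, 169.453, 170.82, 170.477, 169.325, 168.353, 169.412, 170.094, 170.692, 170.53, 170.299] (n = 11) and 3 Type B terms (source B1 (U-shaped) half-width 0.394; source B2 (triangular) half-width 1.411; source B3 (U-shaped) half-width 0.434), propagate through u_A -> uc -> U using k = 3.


mean = (169.838 + 169.453 + 170.82 + 170.477 + 169.325 + 168.353 + 169.412 + 170.094 + 170.692 + 170.53 + 170.299) / 11 = 169.9357273
s = sqrt(sum((x - mean)^2)/(n-1)) = 0.74511208
u_A = s / sqrt(n) = 0.74511208 / sqrt(11) = 0.22465975
u_B1 = 0.394 / sqrt(2) = 0.27860007
u_B2 = 1.411 / sqrt(6) = 0.57603834
u_B3 = 0.434 / sqrt(2) = 0.30688434
uc = sqrt(0.22465975^2 + 0.27860007^2 + 0.57603834^2 + 0.30688434^2) = 0.74437099
U = k * uc = 3 * 0.74437099
U = 2.2331

2.2331


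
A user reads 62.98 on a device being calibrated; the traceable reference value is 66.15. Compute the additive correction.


Correction = standard - reading
= 66.15 - 62.98
= 3.1700

3.1700


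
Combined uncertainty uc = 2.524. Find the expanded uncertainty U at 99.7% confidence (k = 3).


U = k * uc
U = 3 * 2.524
U = 7.5720

7.5720


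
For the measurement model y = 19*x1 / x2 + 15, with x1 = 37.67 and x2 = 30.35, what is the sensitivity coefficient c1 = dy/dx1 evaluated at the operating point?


y = 19*x1 / x2 + 15
dy/dx1 = 19/x2
Evaluate at x2 = 30.35: c1 = 19 / 30.35
c1 = 0.6260

0.6260


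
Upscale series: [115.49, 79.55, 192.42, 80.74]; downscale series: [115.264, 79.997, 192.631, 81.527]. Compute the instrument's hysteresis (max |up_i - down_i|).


|115.49 - 115.264| = 0.2260
|79.55 - 79.997| = 0.4470
|192.42 - 192.631| = 0.2110
|80.74 - 81.527| = 0.7870
hysteresis = max(diffs) = 0.7870

0.7870


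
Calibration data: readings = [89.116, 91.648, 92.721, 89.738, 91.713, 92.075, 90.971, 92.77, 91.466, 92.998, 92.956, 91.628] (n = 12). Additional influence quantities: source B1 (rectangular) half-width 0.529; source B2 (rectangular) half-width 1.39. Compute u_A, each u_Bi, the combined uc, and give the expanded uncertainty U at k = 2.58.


mean = (89.116 + 91.648 + 92.721 + 89.738 + 91.713 + 92.075 + 90.971 + 92.77 + 91.466 + 92.998 + 92.956 + 91.628) / 12 = 91.65
s = sqrt(sum((x - mean)^2)/(n-1)) = 1.2314463
u_A = s / sqrt(n) = 1.2314463 / sqrt(12) = 0.35548793
u_B1 = 0.529 / sqrt(3) = 0.30541829
u_B2 = 1.39 / sqrt(3) = 0.80251687
uc = sqrt(0.35548793^2 + 0.30541829^2 + 0.80251687^2) = 0.92934672
U = k * uc = 2.58 * 0.92934672
U = 2.3977

2.3977


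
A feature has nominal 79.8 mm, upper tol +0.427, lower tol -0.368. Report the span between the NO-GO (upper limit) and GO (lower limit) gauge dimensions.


GO = nominal - lower_tol (smallest hole = maximum material condition)
GO = 79.8 - 0.368 = 79.432
NO-GO = nominal + upper_tol (largest hole = least material condition)
NO-GO = 79.8 + 0.427 = 80.227
spread = NO-GO - GO = 80.227 - 79.432 = 0.7950

0.7950


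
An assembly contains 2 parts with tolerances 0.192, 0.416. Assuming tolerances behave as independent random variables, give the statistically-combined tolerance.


RSS = sqrt(0.192^2 + 0.416^2)
= sqrt(0.20992)
= 0.4582

0.4582


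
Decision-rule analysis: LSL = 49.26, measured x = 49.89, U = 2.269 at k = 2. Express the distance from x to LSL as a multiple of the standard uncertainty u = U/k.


u = U / k = 2.269 / 2 = 1.1345
margin = |LSL - x| = |49.26 - 49.89| = 0.63
z = margin / u = 0.63 / 1.1345
z = 0.5553

0.5553


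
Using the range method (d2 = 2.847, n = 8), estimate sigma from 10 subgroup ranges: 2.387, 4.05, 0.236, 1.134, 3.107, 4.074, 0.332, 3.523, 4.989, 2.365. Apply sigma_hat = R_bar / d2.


R_bar = (2.387 + 4.05 + 0.236 + 1.134 + 3.107 + 4.074 + 0.332 + 3.523 + 4.989 + 2.365) / 10
R_bar = 26.197 / 10 = 2.6197
sigma_hat = R_bar / d2 = 2.6197 / 2.847 = 0.9202

0.9202


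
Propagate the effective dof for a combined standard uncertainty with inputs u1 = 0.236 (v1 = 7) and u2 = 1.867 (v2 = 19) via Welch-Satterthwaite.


uc = sqrt(u1^2 + u2^2) = sqrt(0.236^2 + 1.867^2) = 1.8818568
v_eff = uc^4 / (u1^4/v1 + u2^4/v2)
= 1.8818568^4 / (0.236^4/7 + 1.867^4/19)
= 12.541408 / 0.6399183
v_eff = 19.5985

19.5985


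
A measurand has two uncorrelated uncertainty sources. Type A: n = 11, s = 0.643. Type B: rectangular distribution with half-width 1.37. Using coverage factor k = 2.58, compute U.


u_A = s / sqrt(n) = 0.643 / sqrt(11) = 0.19387179
u_B = half_width / sqrt(3) = 1.37 / sqrt(3) = 0.79096987
uc = sqrt(u_A^2 + u_B^2) = sqrt(0.19387179^2 + 0.79096987^2) = 0.81438296
U = k * uc = 2.58 * 0.81438296
U = 2.1011

2.1011


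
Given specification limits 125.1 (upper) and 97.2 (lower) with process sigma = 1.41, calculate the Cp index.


Cp = (USL - LSL) / (6 * sigma)
= (125.1 - 97.2) / (6 * 1.41)
= 27.9000 / 8.4600
= 3.2979

3.2979


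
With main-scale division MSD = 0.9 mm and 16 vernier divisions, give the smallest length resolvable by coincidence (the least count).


LC = MSD / n_div
= 0.9 / 16
= 0.0563

0.0563


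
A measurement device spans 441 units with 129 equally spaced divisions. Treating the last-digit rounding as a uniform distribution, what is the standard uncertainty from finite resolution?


resolution = range / divisions
resolution = 441 / 129 = 3.4186047
u_res = resolution / (2*sqrt(3))
u_res = 3.4186047 / 3.4641016
u_res = 0.9869

0.9869


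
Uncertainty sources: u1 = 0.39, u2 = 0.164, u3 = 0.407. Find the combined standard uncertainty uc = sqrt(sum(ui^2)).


uc = sqrt(0.39^2 + 0.164^2 + 0.407^2)
uc = sqrt(0.344645)
uc = 0.5871

0.5871


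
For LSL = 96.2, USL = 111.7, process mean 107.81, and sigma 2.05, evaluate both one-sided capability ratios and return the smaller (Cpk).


Cpu = (USL - mean) / (3*sigma) = (111.7 - 107.81) / (3*2.05) = 0.6325
Cpl = (mean - LSL) / (3*sigma) = (107.81 - 96.2) / (3*2.05) = 1.8878
Cpk = min(Cpu, Cpl) = 0.6325

0.6325


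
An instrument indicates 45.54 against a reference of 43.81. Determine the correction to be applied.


Correction = standard - reading
= 43.81 - 45.54
= -1.7300

-1.7300


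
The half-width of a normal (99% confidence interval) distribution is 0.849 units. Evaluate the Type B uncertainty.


u_B = half_width / 2.576
u_B = 0.849 / 2.576
u_B = 0.3296

0.3296


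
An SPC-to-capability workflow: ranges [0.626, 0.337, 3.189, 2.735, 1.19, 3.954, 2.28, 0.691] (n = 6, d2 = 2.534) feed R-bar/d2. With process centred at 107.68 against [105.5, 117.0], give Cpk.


R_bar = (0.626 + 0.337 + 3.189 + 2.735 + 1.19 + 3.954 + 2.28 + 0.691) / 8 = 1.87525
sigma = R_bar / d2 = 1.87525 / 2.534 = 0.74003552
Cp = (USL - LSL)/(6*sigma) = (117.0 - 105.5)/(6*0.74003552) = 2.5900
Cpu = (117.0 - 107.68)/(3*0.74003552) = 4.1980
Cpl = (107.68 - 105.5)/(3*0.74003552) = 0.9819
Cpk = min(Cpu, Cpl) = 0.9819

0.9819


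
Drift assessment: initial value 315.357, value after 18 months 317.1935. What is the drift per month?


rate = (v2 - v1) / months
= (317.1935 - 315.357) / 18
= 1.8365 / 18
= 0.1020

0.1020


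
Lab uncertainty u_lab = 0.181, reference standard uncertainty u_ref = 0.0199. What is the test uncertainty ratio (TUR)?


TUR = u_lab / u_ref
= 0.181 / 0.0199
= 9.0955

9.0955


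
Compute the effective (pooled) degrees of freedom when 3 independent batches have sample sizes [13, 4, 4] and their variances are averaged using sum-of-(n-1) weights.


nu = sum_i (n_i - 1)
nu = ((13 - 1) + (4 - 1) + (4 - 1))
nu = 12 + 3 + 3
nu = 18

18
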